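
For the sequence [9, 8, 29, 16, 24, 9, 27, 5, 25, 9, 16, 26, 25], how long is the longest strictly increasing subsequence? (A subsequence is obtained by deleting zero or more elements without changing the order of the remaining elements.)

Let dp[i] be the longest increasing subsequence ending at position i. Then dp = [1, 1, 2, 2, 3, 2, 4, 1, 4, 2, 3, 5, 4].
The maximum is 5; one witness is 9, 16, 24, 25, 26 at positions 1,4,5,9,12.

5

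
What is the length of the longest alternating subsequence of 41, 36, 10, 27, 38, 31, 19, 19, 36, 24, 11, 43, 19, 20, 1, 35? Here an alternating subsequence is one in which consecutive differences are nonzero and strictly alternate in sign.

Track the best alternating length ending on an up-step vs a down-step at each position: up/down = 1/1, 1/2, 1/2, 3/2, 3/2, 3/4, 3/4, 3/4, 5/4, 5/6, 3/6, 7/1, 7/8, 9/8, 1/10, 11/8.
The maximum over both is 11; one such subsequence is 41, 36, 38, 31, 36, 24, 43, 19, 20, 1, 35.

11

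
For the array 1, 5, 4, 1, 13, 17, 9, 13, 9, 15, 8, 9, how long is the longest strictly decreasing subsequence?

4

Let dp[i] be the longest decreasing subsequence ending at position i. Then dp = [1, 1, 2, 3, 1, 1, 2, 2, 3, 2, 4, 3].
The maximum is 4; one witness is 17, 13, 9, 8 at positions 6,8,9,11.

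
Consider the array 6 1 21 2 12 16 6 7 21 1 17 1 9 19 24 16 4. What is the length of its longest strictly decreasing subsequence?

4

One longest decreasing subsequence is 21, 12, 6, 1 (positions 3,5,7,10), of length 4; no longer one exists.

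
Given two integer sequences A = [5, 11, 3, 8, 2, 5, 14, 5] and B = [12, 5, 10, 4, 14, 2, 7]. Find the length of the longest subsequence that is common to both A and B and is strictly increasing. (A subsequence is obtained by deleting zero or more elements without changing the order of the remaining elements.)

2

For each value that appears in both, track the longest common increasing run ending there.
The best achievable length is 2; one witness is 5, 14 (A-positions 1,7, B-positions 2,5).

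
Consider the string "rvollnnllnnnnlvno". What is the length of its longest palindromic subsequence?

Using dp[i][j] = 2 + dp[i+1][j−1] if the ends match, else max(dp[i+1][j], dp[i][j−1]):
dp[1][17] = 10. A witness is onlnnnnlno at positions 3,6,9,10,11,12,13,14,16,17.

10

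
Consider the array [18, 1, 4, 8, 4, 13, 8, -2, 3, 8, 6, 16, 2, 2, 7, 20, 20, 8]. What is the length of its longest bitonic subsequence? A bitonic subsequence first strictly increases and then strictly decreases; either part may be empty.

7

One longest bitonic subsequence is 1, 4, 8, 13, 8, 6, 2 (positions 2,3,4,6,10,11,14): it rises to 13 then falls. Length 7 is optimal.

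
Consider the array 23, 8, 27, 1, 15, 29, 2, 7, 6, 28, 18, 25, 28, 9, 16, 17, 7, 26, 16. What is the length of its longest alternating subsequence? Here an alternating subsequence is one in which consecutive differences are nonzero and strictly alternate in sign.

16

Track the best alternating length ending on an up-step vs a down-step at each position: up/down = 1/1, 1/2, 3/1, 1/4, 5/4, 5/1, 5/6, 7/6, 7/8, 9/6, 9/10, 11/10, 11/6, 9/12, 13/12, 13/12, 9/14, 15/12, 15/16.
The maximum over both is 16; one such subsequence is 23, 8, 27, 1, 15, 2, 7, 6, 28, 18, 25, 9, 16, 7, 26, 16.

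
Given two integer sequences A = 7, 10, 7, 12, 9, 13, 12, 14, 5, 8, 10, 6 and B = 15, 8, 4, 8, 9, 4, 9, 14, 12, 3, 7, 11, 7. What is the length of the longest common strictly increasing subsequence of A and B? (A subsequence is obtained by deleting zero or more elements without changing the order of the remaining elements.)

2

For each value that appears in both, track the longest common increasing run ending there.
The best achievable length is 2; one witness is 9, 14 (A-positions 5,8, B-positions 5,8).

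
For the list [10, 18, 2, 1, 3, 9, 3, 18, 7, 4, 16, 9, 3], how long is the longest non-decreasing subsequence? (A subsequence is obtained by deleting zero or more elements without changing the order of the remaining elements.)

5

Let dp[i] be the longest non-decreasing subsequence ending at position i. Then dp = [1, 2, 1, 1, 2, 3, 3, 4, 4, 4, 5, 5, 4].
The maximum is 5; one witness is 2, 3, 3, 7, 16 at positions 3,5,7,9,11.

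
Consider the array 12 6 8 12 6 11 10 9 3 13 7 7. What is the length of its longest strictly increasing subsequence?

Let dp[i] be the longest increasing subsequence ending at position i. Then dp = [1, 1, 2, 3, 1, 3, 3, 3, 1, 4, 2, 2].
The maximum is 4; one witness is 6, 8, 12, 13 at positions 2,3,4,10.

4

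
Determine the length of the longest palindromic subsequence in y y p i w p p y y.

One longest palindromic subsequence is yypppyy (positions 1,2,3,6,7,8,9); it reads the same forward and backward, and the interval DP gives dp[1][9] = 7.

7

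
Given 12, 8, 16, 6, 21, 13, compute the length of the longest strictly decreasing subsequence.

3

Scanning left to right, the best length ending at each element is: 12→1, 8→2, 16→1, 6→3, 21→1, 13→2.
So the longest decreasing subsequence has length 3, e.g. 12, 8, 6.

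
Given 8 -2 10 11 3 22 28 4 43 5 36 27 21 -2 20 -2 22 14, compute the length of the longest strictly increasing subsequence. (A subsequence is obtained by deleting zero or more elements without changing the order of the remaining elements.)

6

Scanning left to right, the best length ending at each element is: 8→1, -2→1, 10→2, 11→3, 3→2, 22→4, 28→5, 4→3, 43→6, 5→4, 36→6, 27→5, 21→5, -2→1, 20→5, -2→1, 22→6, 14→5.
So the longest increasing subsequence has length 6, e.g. 8, 10, 11, 22, 28, 43.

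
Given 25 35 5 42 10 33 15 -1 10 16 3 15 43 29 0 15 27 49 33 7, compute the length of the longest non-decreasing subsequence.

Scanning left to right, the best length ending at each element is: 25→1, 35→2, 5→1, 42→3, 10→2, 33→3, 15→3, -1→1, 10→3, 16→4, 3→2, 15→4, 43→5, 29→5, 0→2, 15→5, 27→6, 49→7, 33→7, 7→3.
So the longest non-decreasing subsequence has length 7, e.g. 5, 10, 15, 15, 15, 27, 49.

7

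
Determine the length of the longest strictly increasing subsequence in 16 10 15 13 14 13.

3

One longest increasing subsequence is 10, 13, 14 (positions 2,4,5), of length 3; no longer one exists.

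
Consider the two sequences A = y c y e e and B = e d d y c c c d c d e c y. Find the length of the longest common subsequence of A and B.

3

Backtracking the LCS table gives one alignment: y (A1,B4) → c (A2,B12) → y (A3,B13).
So the longest common subsequence has length 3.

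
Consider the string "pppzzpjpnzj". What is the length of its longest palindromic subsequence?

One longest palindromic subsequence is ppzzpp (positions 2,3,4,5,6,8); it reads the same forward and backward, and the interval DP gives dp[1][11] = 6.

6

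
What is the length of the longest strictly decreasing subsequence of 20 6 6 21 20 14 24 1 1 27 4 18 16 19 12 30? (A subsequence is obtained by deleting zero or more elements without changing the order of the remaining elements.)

5

One longest decreasing subsequence is 21, 20, 18, 16, 12 (positions 4,5,12,13,15), of length 5; no longer one exists.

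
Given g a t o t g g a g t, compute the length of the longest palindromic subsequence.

7

Using dp[i][j] = 2 + dp[i+1][j−1] if the ends match, else max(dp[i+1][j], dp[i][j−1]):
dp[1][10] = 7. A witness is gatotag at positions 1,2,3,4,5,8,9.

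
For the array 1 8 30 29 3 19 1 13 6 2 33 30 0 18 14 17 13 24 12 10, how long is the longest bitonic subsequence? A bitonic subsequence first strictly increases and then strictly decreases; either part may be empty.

10

One longest bitonic subsequence is 1, 8, 30, 29, 19, 18, 17, 13, 12, 10 (positions 1,2,3,4,6,14,16,17,19,20): it rises to 30 then falls. Length 10 is optimal.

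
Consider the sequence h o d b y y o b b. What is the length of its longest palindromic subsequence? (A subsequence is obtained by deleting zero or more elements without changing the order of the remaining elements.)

One longest palindromic subsequence is byyb (positions 4,5,6,9); it reads the same forward and backward, and the interval DP gives dp[1][9] = 4.

4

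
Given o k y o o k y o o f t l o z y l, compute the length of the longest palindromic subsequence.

7

One longest palindromic subsequence is yoooooy (positions 3,4,5,8,9,13,15); it reads the same forward and backward, and the interval DP gives dp[1][16] = 7.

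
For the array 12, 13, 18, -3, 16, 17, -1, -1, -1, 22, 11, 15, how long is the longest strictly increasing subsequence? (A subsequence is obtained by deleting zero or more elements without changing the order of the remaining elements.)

One longest increasing subsequence is 12, 13, 16, 17, 22 (positions 1,2,5,6,10), of length 5; no longer one exists.

5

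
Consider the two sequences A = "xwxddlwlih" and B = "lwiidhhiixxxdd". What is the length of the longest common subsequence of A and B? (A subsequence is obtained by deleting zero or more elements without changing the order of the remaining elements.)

Backtracking the LCS table gives one alignment: x (A1,B11) → x (A3,B12) → d (A4,B13) → d (A5,B14).
So the longest common subsequence has length 4.

4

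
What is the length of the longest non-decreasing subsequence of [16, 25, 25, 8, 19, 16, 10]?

3

Let dp[i] be the longest non-decreasing subsequence ending at position i. Then dp = [1, 2, 3, 1, 2, 2, 2].
The maximum is 3; one witness is 16, 25, 25 at positions 1,2,3.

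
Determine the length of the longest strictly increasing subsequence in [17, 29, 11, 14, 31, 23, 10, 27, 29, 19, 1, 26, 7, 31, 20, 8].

Let dp[i] be the longest increasing subsequence ending at position i. Then dp = [1, 2, 1, 2, 3, 3, 1, 4, 5, 3, 1, 4, 2, 6, 4, 3].
The maximum is 6; one witness is 11, 14, 23, 27, 29, 31 at positions 3,4,6,8,9,14.

6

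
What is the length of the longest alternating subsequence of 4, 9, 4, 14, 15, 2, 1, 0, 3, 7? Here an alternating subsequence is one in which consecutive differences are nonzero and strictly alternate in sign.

A longest alternating subsequence is 4, 9, 4, 14, 2, 3 (positions 1,2,3,4,6,9); its 5 consecutive differences strictly alternate in sign, and length 6 is optimal.

6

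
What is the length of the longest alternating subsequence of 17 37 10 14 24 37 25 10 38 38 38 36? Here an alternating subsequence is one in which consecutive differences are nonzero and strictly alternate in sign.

7

A longest alternating subsequence is 17, 37, 10, 37, 25, 38, 36 (positions 1,2,3,6,7,9,12); its 6 consecutive differences strictly alternate in sign, and length 7 is optimal.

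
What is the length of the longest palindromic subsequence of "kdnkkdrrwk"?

One longest palindromic subsequence is kdkkdk (positions 1,2,4,5,6,10); it reads the same forward and backward, and the interval DP gives dp[1][10] = 6.

6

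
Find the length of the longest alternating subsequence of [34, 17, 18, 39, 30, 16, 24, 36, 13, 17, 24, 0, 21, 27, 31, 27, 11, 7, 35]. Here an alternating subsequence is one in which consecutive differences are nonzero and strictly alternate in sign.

A longest alternating subsequence is 34, 17, 18, 16, 24, 13, 17, 0, 31, 27, 35 (positions 1,2,3,6,7,9,10,12,15,16,19); its 10 consecutive differences strictly alternate in sign, and length 11 is optimal.

11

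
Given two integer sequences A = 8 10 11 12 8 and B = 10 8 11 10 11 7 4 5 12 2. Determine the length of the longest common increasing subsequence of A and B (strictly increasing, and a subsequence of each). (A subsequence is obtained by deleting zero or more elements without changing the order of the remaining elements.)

4

For each value that appears in both, track the longest common increasing run ending there.
The best achievable length is 4; one witness is 8, 10, 11, 12 (A-positions 1,2,3,4, B-positions 2,4,5,9).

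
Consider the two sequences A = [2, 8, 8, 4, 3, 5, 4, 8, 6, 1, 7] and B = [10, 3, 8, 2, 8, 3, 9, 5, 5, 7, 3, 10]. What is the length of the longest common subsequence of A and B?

5

Backtracking the LCS table gives one alignment: 2 (A1,B4) → 8 (A3,B5) → 3 (A5,B6) → 5 (A6,B9) → 7 (A11,B10).
So the longest common subsequence has length 5.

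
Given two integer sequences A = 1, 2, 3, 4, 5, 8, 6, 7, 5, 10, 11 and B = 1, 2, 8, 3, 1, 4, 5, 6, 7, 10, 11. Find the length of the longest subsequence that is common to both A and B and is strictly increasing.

9

A longest common strictly increasing subsequence is 1, 2, 3, 4, 5, 6, 7, 10, 11 (length 9); it appears in order in both A and B, and no longer such subsequence exists.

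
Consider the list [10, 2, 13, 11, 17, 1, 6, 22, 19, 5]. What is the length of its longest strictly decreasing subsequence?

4

Scanning left to right, the best length ending at each element is: 10→1, 2→2, 13→1, 11→2, 17→1, 1→3, 6→3, 22→1, 19→2, 5→4.
So the longest decreasing subsequence has length 4, e.g. 13, 11, 6, 5.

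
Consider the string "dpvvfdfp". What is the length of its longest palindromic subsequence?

One longest palindromic subsequence is pfdfp (positions 2,5,6,7,8); it reads the same forward and backward, and the interval DP gives dp[1][8] = 5.

5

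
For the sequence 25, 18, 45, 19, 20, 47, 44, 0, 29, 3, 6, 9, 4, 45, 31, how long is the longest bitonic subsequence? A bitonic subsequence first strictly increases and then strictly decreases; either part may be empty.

8

One longest bitonic subsequence is 18, 19, 20, 47, 44, 29, 9, 4 (positions 2,4,5,6,7,9,12,13): it rises to 47 then falls. Length 8 is optimal.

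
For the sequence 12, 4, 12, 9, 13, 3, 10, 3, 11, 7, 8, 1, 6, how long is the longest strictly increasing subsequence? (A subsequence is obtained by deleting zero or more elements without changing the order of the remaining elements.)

Let dp[i] be the longest increasing subsequence ending at position i. Then dp = [1, 1, 2, 2, 3, 1, 3, 1, 4, 2, 3, 1, 2].
The maximum is 4; one witness is 4, 9, 10, 11 at positions 2,4,7,9.

4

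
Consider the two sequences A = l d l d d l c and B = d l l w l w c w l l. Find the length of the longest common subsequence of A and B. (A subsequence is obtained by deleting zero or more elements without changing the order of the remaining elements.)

4

A longest common subsequence is lllc (length 4); the LCS DP confirms no longer common subsequence exists.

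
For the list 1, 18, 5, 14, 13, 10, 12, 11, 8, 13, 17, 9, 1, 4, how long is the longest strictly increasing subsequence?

Let dp[i] be the longest increasing subsequence ending at position i. Then dp = [1, 2, 2, 3, 3, 3, 4, 4, 3, 5, 6, 4, 1, 2].
The maximum is 6; one witness is 1, 5, 10, 12, 13, 17 at positions 1,3,6,7,10,11.

6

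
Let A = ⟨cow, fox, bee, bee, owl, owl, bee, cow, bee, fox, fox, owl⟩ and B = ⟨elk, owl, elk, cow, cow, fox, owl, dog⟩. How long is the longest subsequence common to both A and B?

4

A longest common subsequence is cow, cow, fox, owl (length 4); the LCS DP confirms no longer common subsequence exists.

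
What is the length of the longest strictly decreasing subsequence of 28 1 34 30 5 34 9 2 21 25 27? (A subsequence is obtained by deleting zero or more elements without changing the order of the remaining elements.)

4

One longest decreasing subsequence is 34, 30, 5, 2 (positions 3,4,5,8), of length 4; no longer one exists.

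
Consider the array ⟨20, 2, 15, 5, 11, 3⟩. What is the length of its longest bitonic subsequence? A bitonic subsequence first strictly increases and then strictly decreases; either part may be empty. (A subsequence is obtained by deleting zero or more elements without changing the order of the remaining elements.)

4

Let inc[i] be the LIS ending at i and dec[i] the longest strictly decreasing subsequence starting at i. inc = [1, 1, 2, 2, 3, 2], dec = [4, 1, 3, 2, 2, 1].
max_i inc[i]+dec[i]−1 = 4, with one witness 20, 15, 11, 3.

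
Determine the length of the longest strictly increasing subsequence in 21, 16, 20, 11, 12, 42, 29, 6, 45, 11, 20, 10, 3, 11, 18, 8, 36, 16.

Let dp[i] be the longest increasing subsequence ending at position i. Then dp = [1, 1, 2, 1, 2, 3, 3, 1, 4, 2, 3, 2, 1, 3, 4, 2, 5, 4].
The maximum is 5; one witness is 6, 10, 11, 18, 36 at positions 8,12,14,15,17.

5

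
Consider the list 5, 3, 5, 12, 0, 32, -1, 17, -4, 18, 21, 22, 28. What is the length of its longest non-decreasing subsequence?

8

One longest non-decreasing subsequence is 5, 5, 12, 17, 18, 21, 22, 28 (positions 1,3,4,8,10,11,12,13), of length 8; no longer one exists.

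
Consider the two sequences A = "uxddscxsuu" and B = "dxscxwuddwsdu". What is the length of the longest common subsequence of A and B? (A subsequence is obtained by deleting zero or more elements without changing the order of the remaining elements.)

A longest common subsequence is xscxsu (length 6); the LCS DP confirms no longer common subsequence exists.

6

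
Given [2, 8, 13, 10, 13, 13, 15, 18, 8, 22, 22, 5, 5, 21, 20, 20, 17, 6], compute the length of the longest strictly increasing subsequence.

Let dp[i] be the longest increasing subsequence ending at position i. Then dp = [1, 2, 3, 3, 4, 4, 5, 6, 2, 7, 7, 2, 2, 7, 7, 7, 6, 3].
The maximum is 7; one witness is 2, 8, 10, 13, 15, 18, 22 at positions 1,2,4,5,7,8,10.

7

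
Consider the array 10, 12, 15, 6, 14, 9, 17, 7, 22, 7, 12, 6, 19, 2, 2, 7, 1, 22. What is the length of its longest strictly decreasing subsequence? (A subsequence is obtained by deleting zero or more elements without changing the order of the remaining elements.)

7

Let dp[i] be the longest decreasing subsequence ending at position i. Then dp = [1, 1, 1, 2, 2, 3, 1, 4, 1, 4, 3, 5, 2, 6, 6, 4, 7, 1].
The maximum is 7; one witness is 15, 14, 9, 7, 6, 2, 1 at positions 3,5,6,8,12,14,17.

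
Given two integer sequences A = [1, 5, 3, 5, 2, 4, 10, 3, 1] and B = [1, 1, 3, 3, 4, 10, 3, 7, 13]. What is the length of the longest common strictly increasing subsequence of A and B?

A longest common strictly increasing subsequence is 1, 3, 4, 10 (length 4); it appears in order in both A and B, and no longer such subsequence exists.

4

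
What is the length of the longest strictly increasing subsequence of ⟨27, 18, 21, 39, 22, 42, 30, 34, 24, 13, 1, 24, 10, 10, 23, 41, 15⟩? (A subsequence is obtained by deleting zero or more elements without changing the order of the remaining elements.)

Let dp[i] be the longest increasing subsequence ending at position i. Then dp = [1, 1, 2, 3, 3, 4, 4, 5, 4, 1, 1, 4, 2, 2, 4, 6, 3].
The maximum is 6; one witness is 18, 21, 22, 30, 34, 41 at positions 2,3,5,7,8,16.

6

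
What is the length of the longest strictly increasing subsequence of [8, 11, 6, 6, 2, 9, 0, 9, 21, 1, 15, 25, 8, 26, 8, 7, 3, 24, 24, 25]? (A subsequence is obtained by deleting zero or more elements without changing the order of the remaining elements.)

Let dp[i] be the longest increasing subsequence ending at position i. Then dp = [1, 2, 1, 1, 1, 2, 1, 2, 3, 2, 3, 4, 3, 5, 3, 3, 3, 4, 4, 5].
The maximum is 5; one witness is 8, 11, 21, 25, 26 at positions 1,2,9,12,14.

5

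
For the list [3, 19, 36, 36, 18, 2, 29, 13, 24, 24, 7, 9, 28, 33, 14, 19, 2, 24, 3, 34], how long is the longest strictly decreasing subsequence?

5

One longest decreasing subsequence is 19, 18, 13, 7, 2 (positions 2,5,8,11,17), of length 5; no longer one exists.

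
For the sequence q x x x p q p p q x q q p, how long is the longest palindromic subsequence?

8

One longest palindromic subsequence is qxqppqxq (positions 1,4,6,7,8,9,10,12); it reads the same forward and backward, and the interval DP gives dp[1][13] = 8.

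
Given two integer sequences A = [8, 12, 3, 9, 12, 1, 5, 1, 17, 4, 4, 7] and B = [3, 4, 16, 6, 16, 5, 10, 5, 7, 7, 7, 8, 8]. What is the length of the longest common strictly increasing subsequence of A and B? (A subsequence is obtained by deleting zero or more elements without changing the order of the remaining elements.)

3

For each value that appears in both, track the longest common increasing run ending there.
The best achievable length is 3; one witness is 3, 4, 7 (A-positions 3,10,12, B-positions 1,2,9).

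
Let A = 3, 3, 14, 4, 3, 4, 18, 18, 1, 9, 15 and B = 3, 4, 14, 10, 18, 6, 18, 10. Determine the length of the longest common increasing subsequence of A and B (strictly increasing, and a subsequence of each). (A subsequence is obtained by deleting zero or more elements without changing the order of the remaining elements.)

For each value that appears in both, track the longest common increasing run ending there.
The best achievable length is 3; one witness is 3, 4, 18 (A-positions 1,4,7, B-positions 1,2,5).

3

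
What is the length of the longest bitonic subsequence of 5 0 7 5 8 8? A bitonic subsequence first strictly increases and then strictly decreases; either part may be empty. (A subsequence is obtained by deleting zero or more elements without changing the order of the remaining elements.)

3

Let inc[i] be the LIS ending at i and dec[i] the longest strictly decreasing subsequence starting at i. inc = [1, 1, 2, 2, 3, 3], dec = [2, 1, 2, 1, 1, 1].
max_i inc[i]+dec[i]−1 = 3, with one witness 5, 7, 5.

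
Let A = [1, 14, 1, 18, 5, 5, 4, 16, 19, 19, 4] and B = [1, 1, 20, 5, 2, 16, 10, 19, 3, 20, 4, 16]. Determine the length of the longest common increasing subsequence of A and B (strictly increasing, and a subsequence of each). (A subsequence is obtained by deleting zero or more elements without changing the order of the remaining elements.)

A longest common strictly increasing subsequence is 1, 5, 16, 19 (length 4); it appears in order in both A and B, and no longer such subsequence exists.

4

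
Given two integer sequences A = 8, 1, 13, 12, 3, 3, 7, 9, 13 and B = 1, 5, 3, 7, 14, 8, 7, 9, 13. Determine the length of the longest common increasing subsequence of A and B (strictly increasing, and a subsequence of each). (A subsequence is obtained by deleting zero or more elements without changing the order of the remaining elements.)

5

For each value that appears in both, track the longest common increasing run ending there.
The best achievable length is 5; one witness is 1, 3, 7, 9, 13 (A-positions 2,5,7,8,9, B-positions 1,3,4,8,9).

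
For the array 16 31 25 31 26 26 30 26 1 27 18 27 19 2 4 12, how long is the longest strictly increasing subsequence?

Let dp[i] be the longest increasing subsequence ending at position i. Then dp = [1, 2, 2, 3, 3, 3, 4, 3, 1, 4, 2, 4, 3, 2, 3, 4].
The maximum is 4; one witness is 16, 25, 26, 30 at positions 1,3,5,7.

4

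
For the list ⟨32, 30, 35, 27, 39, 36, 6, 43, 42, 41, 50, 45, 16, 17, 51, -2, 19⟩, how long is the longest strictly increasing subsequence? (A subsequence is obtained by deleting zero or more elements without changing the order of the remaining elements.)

Let dp[i] be the longest increasing subsequence ending at position i. Then dp = [1, 1, 2, 1, 3, 3, 1, 4, 4, 4, 5, 5, 2, 3, 6, 1, 4].
The maximum is 6; one witness is 32, 35, 39, 43, 50, 51 at positions 1,3,5,8,11,15.

6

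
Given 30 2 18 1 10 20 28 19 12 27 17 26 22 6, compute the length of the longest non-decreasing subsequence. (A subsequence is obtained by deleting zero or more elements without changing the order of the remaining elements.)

Let dp[i] be the longest non-decreasing subsequence ending at position i. Then dp = [1, 1, 2, 1, 2, 3, 4, 3, 3, 4, 4, 5, 5, 2].
The maximum is 5; one witness is 2, 10, 12, 17, 26 at positions 2,5,9,11,12.

5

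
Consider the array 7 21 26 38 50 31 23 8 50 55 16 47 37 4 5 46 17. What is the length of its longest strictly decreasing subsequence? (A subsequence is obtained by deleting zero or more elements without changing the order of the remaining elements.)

5

Scanning left to right, the best length ending at each element is: 7→1, 21→1, 26→1, 38→1, 50→1, 31→2, 23→3, 8→4, 50→1, 55→1, 16→4, 47→2, 37→3, 4→5, 5→5, 46→3, 17→4.
So the longest decreasing subsequence has length 5, e.g. 38, 31, 23, 8, 4.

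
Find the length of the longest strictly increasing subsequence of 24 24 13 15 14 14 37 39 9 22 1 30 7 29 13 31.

Scanning left to right, the best length ending at each element is: 24→1, 24→1, 13→1, 15→2, 14→2, 14→2, 37→3, 39→4, 9→1, 22→3, 1→1, 30→4, 7→2, 29→4, 13→3, 31→5.
So the longest increasing subsequence has length 5, e.g. 13, 15, 22, 30, 31.

5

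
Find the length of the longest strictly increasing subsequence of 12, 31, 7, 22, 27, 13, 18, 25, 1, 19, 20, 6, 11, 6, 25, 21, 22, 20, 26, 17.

One longest increasing subsequence is 12, 13, 18, 19, 20, 21, 22, 26 (positions 1,6,7,10,11,16,17,19), of length 8; no longer one exists.

8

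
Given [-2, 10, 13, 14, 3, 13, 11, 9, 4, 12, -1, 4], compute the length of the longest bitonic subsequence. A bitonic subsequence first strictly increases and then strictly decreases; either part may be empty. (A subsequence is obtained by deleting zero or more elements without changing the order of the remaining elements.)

Let inc[i] be the LIS ending at i and dec[i] the longest strictly decreasing subsequence starting at i. inc = [1, 2, 3, 4, 2, 3, 3, 3, 3, 4, 2, 3], dec = [1, 4, 5, 6, 2, 5, 4, 3, 2, 2, 1, 1].
max_i inc[i]+dec[i]−1 = 9, with one witness -2, 10, 13, 14, 13, 11, 9, 4, -1.

9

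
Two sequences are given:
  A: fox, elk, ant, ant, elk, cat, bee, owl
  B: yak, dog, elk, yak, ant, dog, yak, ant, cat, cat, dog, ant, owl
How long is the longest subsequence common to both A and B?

5

A longest common subsequence is elk, ant, ant, cat, owl (length 5); the LCS DP confirms no longer common subsequence exists.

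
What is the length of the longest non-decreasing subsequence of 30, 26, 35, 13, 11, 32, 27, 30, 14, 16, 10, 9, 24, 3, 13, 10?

One longest non-decreasing subsequence is 13, 14, 16, 24 (positions 4,9,10,13), of length 4; no longer one exists.

4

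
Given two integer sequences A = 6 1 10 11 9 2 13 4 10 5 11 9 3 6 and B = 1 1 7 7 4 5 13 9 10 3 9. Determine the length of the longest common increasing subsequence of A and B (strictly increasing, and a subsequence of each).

For each value that appears in both, track the longest common increasing run ending there.
The best achievable length is 4; one witness is 1, 4, 5, 9 (A-positions 2,8,10,12, B-positions 1,5,6,8).

4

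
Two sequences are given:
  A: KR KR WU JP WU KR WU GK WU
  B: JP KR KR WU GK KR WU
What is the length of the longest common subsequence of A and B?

A longest common subsequence is KR, KR, WU, KR, WU (length 5); the LCS DP confirms no longer common subsequence exists.

5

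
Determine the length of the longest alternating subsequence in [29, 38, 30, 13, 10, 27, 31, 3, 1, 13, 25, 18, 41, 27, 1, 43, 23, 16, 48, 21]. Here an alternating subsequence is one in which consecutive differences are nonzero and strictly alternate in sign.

13

A longest alternating subsequence is 29, 38, 13, 27, 3, 25, 18, 41, 27, 43, 23, 48, 21 (positions 1,2,4,6,8,11,12,13,14,16,17,19,20); its 12 consecutive differences strictly alternate in sign, and length 13 is optimal.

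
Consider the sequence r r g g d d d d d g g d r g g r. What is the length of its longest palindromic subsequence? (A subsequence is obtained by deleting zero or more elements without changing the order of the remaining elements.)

13

One longest palindromic subsequence is rrggdddddggrr (positions 1,2,3,4,5,6,7,8,9,10,11,13,16); it reads the same forward and backward, and the interval DP gives dp[1][16] = 13.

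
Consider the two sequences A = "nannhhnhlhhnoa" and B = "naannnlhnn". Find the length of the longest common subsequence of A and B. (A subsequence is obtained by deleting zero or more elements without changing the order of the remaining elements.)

Backtracking the LCS table gives one alignment: n (A1,B1) → a (A2,B3) → n (A3,B4) → n (A4,B5) → n (A7,B6) → l (A9,B7) → h (A10,B8) → n (A12,B10).
So the longest common subsequence has length 8.

8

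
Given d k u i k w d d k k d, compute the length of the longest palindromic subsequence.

8

One longest palindromic subsequence is dkkddkkd (positions 1,2,5,7,8,9,10,11); it reads the same forward and backward, and the interval DP gives dp[1][11] = 8.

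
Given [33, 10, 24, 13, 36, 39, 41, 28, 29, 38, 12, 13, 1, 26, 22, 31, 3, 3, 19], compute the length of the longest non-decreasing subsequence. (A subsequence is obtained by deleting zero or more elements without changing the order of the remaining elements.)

5

Scanning left to right, the best length ending at each element is: 33→1, 10→1, 24→2, 13→2, 36→3, 39→4, 41→5, 28→3, 29→4, 38→5, 12→2, 13→3, 1→1, 26→4, 22→4, 31→5, 3→2, 3→3, 19→4.
So the longest non-decreasing subsequence has length 5, e.g. 10, 24, 36, 39, 41.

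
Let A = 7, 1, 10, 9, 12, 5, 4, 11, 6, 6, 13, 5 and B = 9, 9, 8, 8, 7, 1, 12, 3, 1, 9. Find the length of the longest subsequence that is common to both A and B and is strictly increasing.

A longest common strictly increasing subsequence is 9, 12 (length 2); it appears in order in both A and B, and no longer such subsequence exists.

2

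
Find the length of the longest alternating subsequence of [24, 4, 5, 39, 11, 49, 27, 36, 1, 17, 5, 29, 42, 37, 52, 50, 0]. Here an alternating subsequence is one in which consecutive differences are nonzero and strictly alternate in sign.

14

A longest alternating subsequence is 24, 4, 39, 11, 49, 27, 36, 1, 17, 5, 42, 37, 52, 50 (positions 1,2,4,5,6,7,8,9,10,11,13,14,15,16); its 13 consecutive differences strictly alternate in sign, and length 14 is optimal.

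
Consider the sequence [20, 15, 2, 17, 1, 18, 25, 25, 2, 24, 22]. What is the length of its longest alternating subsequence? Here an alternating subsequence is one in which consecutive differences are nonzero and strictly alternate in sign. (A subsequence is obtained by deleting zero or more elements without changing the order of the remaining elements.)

A longest alternating subsequence is 20, 15, 17, 1, 18, 2, 24, 22 (positions 1,2,4,5,6,9,10,11); its 7 consecutive differences strictly alternate in sign, and length 8 is optimal.

8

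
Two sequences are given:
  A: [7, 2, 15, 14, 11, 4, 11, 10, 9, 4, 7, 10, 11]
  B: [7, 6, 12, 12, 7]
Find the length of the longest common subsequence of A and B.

Backtracking the LCS table gives one alignment: 7 (A1,B1) → 7 (A11,B5).
So the longest common subsequence has length 2.

2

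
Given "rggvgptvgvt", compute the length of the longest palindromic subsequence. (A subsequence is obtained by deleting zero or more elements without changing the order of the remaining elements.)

Using dp[i][j] = 2 + dp[i+1][j−1] if the ends match, else max(dp[i+1][j], dp[i][j−1]):
dp[1][11] = 5. A witness is tvgvt at positions 7,8,9,10,11.

5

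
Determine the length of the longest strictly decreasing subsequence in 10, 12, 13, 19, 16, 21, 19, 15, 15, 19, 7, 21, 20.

4

Let dp[i] be the longest decreasing subsequence ending at position i. Then dp = [1, 1, 1, 1, 2, 1, 2, 3, 3, 2, 4, 1, 2].
The maximum is 4; one witness is 19, 16, 15, 7 at positions 4,5,8,11.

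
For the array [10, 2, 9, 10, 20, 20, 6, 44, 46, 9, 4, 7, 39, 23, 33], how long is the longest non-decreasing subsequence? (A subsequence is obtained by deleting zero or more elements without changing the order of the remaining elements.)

Scanning left to right, the best length ending at each element is: 10→1, 2→1, 9→2, 10→3, 20→4, 20→5, 6→2, 44→6, 46→7, 9→3, 4→2, 7→3, 39→6, 23→6, 33→7.
So the longest non-decreasing subsequence has length 7, e.g. 2, 9, 10, 20, 20, 44, 46.

7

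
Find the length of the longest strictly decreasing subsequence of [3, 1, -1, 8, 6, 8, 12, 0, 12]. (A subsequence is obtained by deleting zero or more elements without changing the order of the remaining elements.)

3

One longest decreasing subsequence is 3, 1, -1 (positions 1,2,3), of length 3; no longer one exists.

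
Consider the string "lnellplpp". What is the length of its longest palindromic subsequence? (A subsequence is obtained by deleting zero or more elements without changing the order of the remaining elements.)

4

One longest palindromic subsequence is llll (positions 1,4,5,7); it reads the same forward and backward, and the interval DP gives dp[1][9] = 4.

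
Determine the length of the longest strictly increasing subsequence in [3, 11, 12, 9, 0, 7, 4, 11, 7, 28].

Let dp[i] be the longest increasing subsequence ending at position i. Then dp = [1, 2, 3, 2, 1, 2, 2, 3, 3, 4].
The maximum is 4; one witness is 3, 11, 12, 28 at positions 1,2,3,10.

4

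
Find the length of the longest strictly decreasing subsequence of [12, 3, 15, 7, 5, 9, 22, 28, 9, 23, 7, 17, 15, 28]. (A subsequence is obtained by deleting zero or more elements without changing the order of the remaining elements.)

4

Let dp[i] be the longest decreasing subsequence ending at position i. Then dp = [1, 2, 1, 2, 3, 2, 1, 1, 2, 2, 3, 3, 4, 1].
The maximum is 4; one witness is 28, 23, 17, 15 at positions 8,10,12,13.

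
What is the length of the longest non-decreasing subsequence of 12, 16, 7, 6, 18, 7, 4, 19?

Scanning left to right, the best length ending at each element is: 12→1, 16→2, 7→1, 6→1, 18→3, 7→2, 4→1, 19→4.
So the longest non-decreasing subsequence has length 4, e.g. 12, 16, 18, 19.

4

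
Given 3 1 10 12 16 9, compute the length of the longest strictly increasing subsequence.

4

Scanning left to right, the best length ending at each element is: 3→1, 1→1, 10→2, 12→3, 16→4, 9→2.
So the longest increasing subsequence has length 4, e.g. 3, 10, 12, 16.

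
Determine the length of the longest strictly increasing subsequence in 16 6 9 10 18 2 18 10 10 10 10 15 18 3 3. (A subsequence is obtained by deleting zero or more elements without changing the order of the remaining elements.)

Scanning left to right, the best length ending at each element is: 16→1, 6→1, 9→2, 10→3, 18→4, 2→1, 18→4, 10→3, 10→3, 10→3, 10→3, 15→4, 18→5, 3→2, 3→2.
So the longest increasing subsequence has length 5, e.g. 6, 9, 10, 15, 18.

5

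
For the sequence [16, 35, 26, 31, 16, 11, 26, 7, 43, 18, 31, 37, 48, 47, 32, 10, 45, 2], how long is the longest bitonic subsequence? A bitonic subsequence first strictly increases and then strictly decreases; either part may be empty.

9

One longest bitonic subsequence is 16, 26, 31, 43, 48, 47, 32, 10, 2 (positions 1,3,4,9,13,14,15,16,18): it rises to 48 then falls. Length 9 is optimal.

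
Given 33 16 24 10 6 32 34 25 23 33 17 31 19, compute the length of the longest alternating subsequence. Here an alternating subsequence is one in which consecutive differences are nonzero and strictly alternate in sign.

A longest alternating subsequence is 33, 16, 24, 10, 32, 25, 33, 17, 31, 19 (positions 1,2,3,4,6,8,10,11,12,13); its 9 consecutive differences strictly alternate in sign, and length 10 is optimal.

10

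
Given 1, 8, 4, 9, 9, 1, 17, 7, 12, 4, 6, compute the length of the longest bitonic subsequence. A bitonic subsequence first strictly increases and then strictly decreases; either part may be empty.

6

One longest bitonic subsequence is 1, 8, 9, 17, 12, 6 (positions 1,2,4,7,9,11): it rises to 17 then falls. Length 6 is optimal.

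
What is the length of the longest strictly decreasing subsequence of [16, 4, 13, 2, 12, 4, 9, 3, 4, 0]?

Let dp[i] be the longest decreasing subsequence ending at position i. Then dp = [1, 2, 2, 3, 3, 4, 4, 5, 5, 6].
The maximum is 6; one witness is 16, 13, 12, 4, 3, 0 at positions 1,3,5,6,8,10.

6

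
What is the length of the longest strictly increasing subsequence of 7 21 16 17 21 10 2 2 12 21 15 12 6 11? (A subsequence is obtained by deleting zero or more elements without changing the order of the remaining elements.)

4

Let dp[i] be the longest increasing subsequence ending at position i. Then dp = [1, 2, 2, 3, 4, 2, 1, 1, 3, 4, 4, 3, 2, 3].
The maximum is 4; one witness is 7, 16, 17, 21 at positions 1,3,4,5.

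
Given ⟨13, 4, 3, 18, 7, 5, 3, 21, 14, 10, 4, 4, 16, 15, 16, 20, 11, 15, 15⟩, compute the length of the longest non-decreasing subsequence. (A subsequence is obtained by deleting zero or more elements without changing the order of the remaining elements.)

One longest non-decreasing subsequence is 3, 3, 4, 4, 16, 16, 20 (positions 3,7,11,12,13,15,16), of length 7; no longer one exists.

7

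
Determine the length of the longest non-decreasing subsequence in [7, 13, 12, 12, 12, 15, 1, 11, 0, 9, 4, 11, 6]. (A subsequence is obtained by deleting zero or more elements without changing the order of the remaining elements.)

Let dp[i] be the longest non-decreasing subsequence ending at position i. Then dp = [1, 2, 2, 3, 4, 5, 1, 2, 1, 2, 2, 3, 3].
The maximum is 5; one witness is 7, 12, 12, 12, 15 at positions 1,3,4,5,6.

5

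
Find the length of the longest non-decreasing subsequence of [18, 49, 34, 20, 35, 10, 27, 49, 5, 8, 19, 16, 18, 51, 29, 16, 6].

One longest non-decreasing subsequence is 18, 34, 35, 49, 51 (positions 1,3,5,8,14), of length 5; no longer one exists.

5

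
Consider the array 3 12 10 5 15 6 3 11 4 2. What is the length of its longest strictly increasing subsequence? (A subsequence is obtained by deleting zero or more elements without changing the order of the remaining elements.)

4

Scanning left to right, the best length ending at each element is: 3→1, 12→2, 10→2, 5→2, 15→3, 6→3, 3→1, 11→4, 4→2, 2→1.
So the longest increasing subsequence has length 4, e.g. 3, 5, 6, 11.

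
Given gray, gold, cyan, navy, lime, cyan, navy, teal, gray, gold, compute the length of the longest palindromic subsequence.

5

One longest palindromic subsequence is gold navy cyan navy gold (positions 2,4,6,7,10); it reads the same forward and backward, and the interval DP gives dp[1][10] = 5.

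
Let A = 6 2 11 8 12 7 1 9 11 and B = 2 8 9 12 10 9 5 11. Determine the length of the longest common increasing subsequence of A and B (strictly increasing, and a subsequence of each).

4

A longest common strictly increasing subsequence is 2, 8, 9, 11 (length 4); it appears in order in both A and B, and no longer such subsequence exists.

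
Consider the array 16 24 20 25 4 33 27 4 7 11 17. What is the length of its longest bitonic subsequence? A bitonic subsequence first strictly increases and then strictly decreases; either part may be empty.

One longest bitonic subsequence is 16, 24, 25, 33, 27, 17 (positions 1,2,4,6,7,11): it rises to 33 then falls. Length 6 is optimal.

6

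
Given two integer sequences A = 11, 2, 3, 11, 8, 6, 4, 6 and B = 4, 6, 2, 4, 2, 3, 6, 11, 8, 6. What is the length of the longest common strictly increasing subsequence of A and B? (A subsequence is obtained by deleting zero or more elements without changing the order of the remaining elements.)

3

A longest common strictly increasing subsequence is 2, 3, 6 (length 3); it appears in order in both A and B, and no longer such subsequence exists.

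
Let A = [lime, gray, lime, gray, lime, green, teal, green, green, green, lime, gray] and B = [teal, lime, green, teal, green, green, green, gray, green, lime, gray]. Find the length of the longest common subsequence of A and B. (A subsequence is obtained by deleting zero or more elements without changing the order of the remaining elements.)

A longest common subsequence is lime, green, teal, green, green, green, lime, gray (length 8); the LCS DP confirms no longer common subsequence exists.

8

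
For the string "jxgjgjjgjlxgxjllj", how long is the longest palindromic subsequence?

One longest palindromic subsequence is jxgjgjjgjgxj (positions 1,2,3,4,5,6,7,8,9,12,13,17); it reads the same forward and backward, and the interval DP gives dp[1][17] = 12.

12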